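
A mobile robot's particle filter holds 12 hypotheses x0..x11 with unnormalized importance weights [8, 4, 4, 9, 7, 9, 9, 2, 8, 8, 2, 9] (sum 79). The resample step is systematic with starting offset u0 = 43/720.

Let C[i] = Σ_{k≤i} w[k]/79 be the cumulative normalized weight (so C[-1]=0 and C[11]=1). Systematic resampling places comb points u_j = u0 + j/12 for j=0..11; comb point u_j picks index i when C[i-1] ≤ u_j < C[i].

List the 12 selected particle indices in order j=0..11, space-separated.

C = [8/79, 12/79, 16/79, 25/79, 32/79, 41/79, 50/79, 52/79, 60/79, 68/79, 70/79, 1]
j=0: u_0=43/720 ∈ [0, 8/79) → index 0
j=1: u_1=103/720 ∈ [8/79, 12/79) → index 1
j=2: u_2=163/720 ∈ [16/79, 25/79) → index 3
j=3: u_3=223/720 ∈ [16/79, 25/79) → index 3
j=4: u_4=283/720 ∈ [25/79, 32/79) → index 4
j=5: u_5=343/720 ∈ [32/79, 41/79) → index 5
j=6: u_6=403/720 ∈ [41/79, 50/79) → index 6
j=7: u_7=463/720 ∈ [50/79, 52/79) → index 7
j=8: u_8=523/720 ∈ [52/79, 60/79) → index 8
j=9: u_9=583/720 ∈ [60/79, 68/79) → index 9
j=10: u_10=643/720 ∈ [70/79, 1) → index 11
j=11: u_11=703/720 ∈ [70/79, 1) → index 11

0 1 3 3 4 5 6 7 8 9 11 11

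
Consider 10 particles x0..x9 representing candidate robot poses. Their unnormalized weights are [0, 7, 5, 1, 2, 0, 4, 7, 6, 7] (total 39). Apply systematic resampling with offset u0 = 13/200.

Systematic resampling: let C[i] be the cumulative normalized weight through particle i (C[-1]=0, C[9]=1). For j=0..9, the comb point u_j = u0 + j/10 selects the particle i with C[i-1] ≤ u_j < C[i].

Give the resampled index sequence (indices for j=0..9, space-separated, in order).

C = [0, 7/39, 4/13, 1/3, 5/13, 5/13, 19/39, 2/3, 32/39, 1]
j=0: u_0=13/200 ∈ [0, 7/39) → index 1
j=1: u_1=33/200 ∈ [0, 7/39) → index 1
j=2: u_2=53/200 ∈ [7/39, 4/13) → index 2
j=3: u_3=73/200 ∈ [1/3, 5/13) → index 4
j=4: u_4=93/200 ∈ [5/13, 19/39) → index 6
j=5: u_5=113/200 ∈ [19/39, 2/3) → index 7
j=6: u_6=133/200 ∈ [19/39, 2/3) → index 7
j=7: u_7=153/200 ∈ [2/3, 32/39) → index 8
j=8: u_8=173/200 ∈ [32/39, 1) → index 9
j=9: u_9=193/200 ∈ [32/39, 1) → index 9

1 1 2 4 6 7 7 8 9 9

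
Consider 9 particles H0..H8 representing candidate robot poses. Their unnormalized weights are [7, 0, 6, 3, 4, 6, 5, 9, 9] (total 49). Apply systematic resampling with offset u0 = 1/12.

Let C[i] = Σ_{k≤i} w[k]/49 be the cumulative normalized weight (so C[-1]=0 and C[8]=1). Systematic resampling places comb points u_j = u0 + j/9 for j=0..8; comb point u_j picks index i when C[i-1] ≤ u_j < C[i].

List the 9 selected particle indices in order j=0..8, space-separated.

0 2 3 5 5 7 7 8 8

C = [1/7, 1/7, 13/49, 16/49, 20/49, 26/49, 31/49, 40/49, 1]
j=0: u_0=1/12 ∈ [0, 1/7) → index 0
j=1: u_1=7/36 ∈ [1/7, 13/49) → index 2
j=2: u_2=11/36 ∈ [13/49, 16/49) → index 3
j=3: u_3=5/12 ∈ [20/49, 26/49) → index 5
j=4: u_4=19/36 ∈ [20/49, 26/49) → index 5
j=5: u_5=23/36 ∈ [31/49, 40/49) → index 7
j=6: u_6=3/4 ∈ [31/49, 40/49) → index 7
j=7: u_7=31/36 ∈ [40/49, 1) → index 8
j=8: u_8=35/36 ∈ [40/49, 1) → index 8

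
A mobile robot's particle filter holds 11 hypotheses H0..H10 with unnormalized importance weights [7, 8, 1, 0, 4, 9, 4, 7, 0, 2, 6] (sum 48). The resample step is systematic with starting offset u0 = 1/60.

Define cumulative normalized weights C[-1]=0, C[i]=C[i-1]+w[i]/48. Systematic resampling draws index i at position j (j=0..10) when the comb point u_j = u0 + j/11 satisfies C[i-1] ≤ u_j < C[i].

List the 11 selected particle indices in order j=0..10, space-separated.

C = [7/48, 5/16, 1/3, 1/3, 5/12, 29/48, 11/16, 5/6, 5/6, 7/8, 1]
j=0: u_0=1/60 ∈ [0, 7/48) → index 0
j=1: u_1=71/660 ∈ [0, 7/48) → index 0
j=2: u_2=131/660 ∈ [7/48, 5/16) → index 1
j=3: u_3=191/660 ∈ [7/48, 5/16) → index 1
j=4: u_4=251/660 ∈ [1/3, 5/12) → index 4
j=5: u_5=311/660 ∈ [5/12, 29/48) → index 5
j=6: u_6=371/660 ∈ [5/12, 29/48) → index 5
j=7: u_7=431/660 ∈ [29/48, 11/16) → index 6
j=8: u_8=491/660 ∈ [11/16, 5/6) → index 7
j=9: u_9=551/660 ∈ [5/6, 7/8) → index 9
j=10: u_10=611/660 ∈ [7/8, 1) → index 10

0 0 1 1 4 5 5 6 7 9 10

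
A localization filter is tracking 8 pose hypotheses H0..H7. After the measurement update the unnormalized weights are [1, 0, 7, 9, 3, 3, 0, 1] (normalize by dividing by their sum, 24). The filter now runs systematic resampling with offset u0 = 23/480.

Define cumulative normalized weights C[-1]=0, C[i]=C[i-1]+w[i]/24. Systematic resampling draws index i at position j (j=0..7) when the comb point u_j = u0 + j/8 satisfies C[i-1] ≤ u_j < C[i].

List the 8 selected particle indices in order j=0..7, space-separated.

C = [1/24, 1/24, 1/3, 17/24, 5/6, 23/24, 23/24, 1]
j=0: u_0=23/480 ∈ [1/24, 1/3) → index 2
j=1: u_1=83/480 ∈ [1/24, 1/3) → index 2
j=2: u_2=143/480 ∈ [1/24, 1/3) → index 2
j=3: u_3=203/480 ∈ [1/3, 17/24) → index 3
j=4: u_4=263/480 ∈ [1/3, 17/24) → index 3
j=5: u_5=323/480 ∈ [1/3, 17/24) → index 3
j=6: u_6=383/480 ∈ [17/24, 5/6) → index 4
j=7: u_7=443/480 ∈ [5/6, 23/24) → index 5

2 2 2 3 3 3 4 5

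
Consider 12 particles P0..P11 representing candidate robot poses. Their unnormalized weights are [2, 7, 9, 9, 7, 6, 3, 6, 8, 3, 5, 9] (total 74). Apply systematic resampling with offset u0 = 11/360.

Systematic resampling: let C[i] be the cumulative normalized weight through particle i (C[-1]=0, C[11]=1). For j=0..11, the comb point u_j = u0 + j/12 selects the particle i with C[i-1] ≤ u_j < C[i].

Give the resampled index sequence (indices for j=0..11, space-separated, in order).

1 1 2 3 3 4 5 7 8 9 10 11

C = [1/37, 9/74, 9/37, 27/74, 17/37, 20/37, 43/74, 49/74, 57/74, 30/37, 65/74, 1]
j=0: u_0=11/360 ∈ [1/37, 9/74) → index 1
j=1: u_1=41/360 ∈ [1/37, 9/74) → index 1
j=2: u_2=71/360 ∈ [9/74, 9/37) → index 2
j=3: u_3=101/360 ∈ [9/37, 27/74) → index 3
j=4: u_4=131/360 ∈ [9/37, 27/74) → index 3
j=5: u_5=161/360 ∈ [27/74, 17/37) → index 4
j=6: u_6=191/360 ∈ [17/37, 20/37) → index 5
j=7: u_7=221/360 ∈ [43/74, 49/74) → index 7
j=8: u_8=251/360 ∈ [49/74, 57/74) → index 8
j=9: u_9=281/360 ∈ [57/74, 30/37) → index 9
j=10: u_10=311/360 ∈ [30/37, 65/74) → index 10
j=11: u_11=341/360 ∈ [65/74, 1) → index 11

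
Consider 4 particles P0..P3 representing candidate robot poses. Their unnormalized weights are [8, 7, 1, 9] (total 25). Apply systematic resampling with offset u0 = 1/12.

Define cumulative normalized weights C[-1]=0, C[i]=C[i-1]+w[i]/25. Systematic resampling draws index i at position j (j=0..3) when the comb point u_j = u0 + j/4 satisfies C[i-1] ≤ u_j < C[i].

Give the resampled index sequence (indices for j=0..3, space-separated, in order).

0 1 1 3

C = [8/25, 3/5, 16/25, 1]
j=0: u_0=1/12 ∈ [0, 8/25) → index 0
j=1: u_1=1/3 ∈ [8/25, 3/5) → index 1
j=2: u_2=7/12 ∈ [8/25, 3/5) → index 1
j=3: u_3=5/6 ∈ [16/25, 1) → index 3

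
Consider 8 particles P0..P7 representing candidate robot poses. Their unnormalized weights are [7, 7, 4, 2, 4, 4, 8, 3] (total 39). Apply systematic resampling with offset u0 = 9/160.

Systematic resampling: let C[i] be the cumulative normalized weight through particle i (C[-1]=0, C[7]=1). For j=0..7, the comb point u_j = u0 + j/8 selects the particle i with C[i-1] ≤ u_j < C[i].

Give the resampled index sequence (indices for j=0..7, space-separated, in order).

C = [7/39, 14/39, 6/13, 20/39, 8/13, 28/39, 12/13, 1]
j=0: u_0=9/160 ∈ [0, 7/39) → index 0
j=1: u_1=29/160 ∈ [7/39, 14/39) → index 1
j=2: u_2=49/160 ∈ [7/39, 14/39) → index 1
j=3: u_3=69/160 ∈ [14/39, 6/13) → index 2
j=4: u_4=89/160 ∈ [20/39, 8/13) → index 4
j=5: u_5=109/160 ∈ [8/13, 28/39) → index 5
j=6: u_6=129/160 ∈ [28/39, 12/13) → index 6
j=7: u_7=149/160 ∈ [12/13, 1) → index 7

0 1 1 2 4 5 6 7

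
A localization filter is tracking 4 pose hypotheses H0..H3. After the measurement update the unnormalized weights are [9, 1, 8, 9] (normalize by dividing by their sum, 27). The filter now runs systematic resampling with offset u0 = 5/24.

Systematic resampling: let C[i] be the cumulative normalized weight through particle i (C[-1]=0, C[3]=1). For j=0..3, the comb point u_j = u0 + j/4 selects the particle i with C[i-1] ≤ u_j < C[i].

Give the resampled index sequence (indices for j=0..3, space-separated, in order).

0 2 3 3

C = [1/3, 10/27, 2/3, 1]
j=0: u_0=5/24 ∈ [0, 1/3) → index 0
j=1: u_1=11/24 ∈ [10/27, 2/3) → index 2
j=2: u_2=17/24 ∈ [2/3, 1) → index 3
j=3: u_3=23/24 ∈ [2/3, 1) → index 3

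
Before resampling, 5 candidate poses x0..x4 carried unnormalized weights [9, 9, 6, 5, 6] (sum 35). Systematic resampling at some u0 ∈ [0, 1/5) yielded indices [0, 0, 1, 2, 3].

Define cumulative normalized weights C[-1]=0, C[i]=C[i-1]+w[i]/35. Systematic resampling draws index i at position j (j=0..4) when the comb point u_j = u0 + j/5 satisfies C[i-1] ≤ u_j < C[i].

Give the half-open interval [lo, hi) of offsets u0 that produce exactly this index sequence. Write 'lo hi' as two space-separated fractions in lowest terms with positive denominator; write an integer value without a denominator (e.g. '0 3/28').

C = [9/35, 18/35, 24/35, 29/35, 1]
j=0 picked index 0: u0 ∈ [0, 9/35)
j=1 picked index 0: u0 ∈ [-1/5, 2/35)
j=2 picked index 1: u0 ∈ [-1/7, 4/35)
j=3 picked index 2: u0 ∈ [-3/35, 3/35)
j=4 picked index 3: u0 ∈ [-4/35, 1/35)
intersection: [0, 1/35)

0 1/35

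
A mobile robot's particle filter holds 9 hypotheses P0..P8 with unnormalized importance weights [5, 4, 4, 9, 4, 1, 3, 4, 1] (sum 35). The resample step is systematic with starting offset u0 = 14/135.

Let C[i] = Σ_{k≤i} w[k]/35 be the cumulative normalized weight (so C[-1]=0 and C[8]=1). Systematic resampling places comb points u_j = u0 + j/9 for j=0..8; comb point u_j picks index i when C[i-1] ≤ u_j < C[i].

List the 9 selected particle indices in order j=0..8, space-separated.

C = [1/7, 9/35, 13/35, 22/35, 26/35, 27/35, 6/7, 34/35, 1]
j=0: u_0=14/135 ∈ [0, 1/7) → index 0
j=1: u_1=29/135 ∈ [1/7, 9/35) → index 1
j=2: u_2=44/135 ∈ [9/35, 13/35) → index 2
j=3: u_3=59/135 ∈ [13/35, 22/35) → index 3
j=4: u_4=74/135 ∈ [13/35, 22/35) → index 3
j=5: u_5=89/135 ∈ [22/35, 26/35) → index 4
j=6: u_6=104/135 ∈ [26/35, 27/35) → index 5
j=7: u_7=119/135 ∈ [6/7, 34/35) → index 7
j=8: u_8=134/135 ∈ [34/35, 1) → index 8

0 1 2 3 3 4 5 7 8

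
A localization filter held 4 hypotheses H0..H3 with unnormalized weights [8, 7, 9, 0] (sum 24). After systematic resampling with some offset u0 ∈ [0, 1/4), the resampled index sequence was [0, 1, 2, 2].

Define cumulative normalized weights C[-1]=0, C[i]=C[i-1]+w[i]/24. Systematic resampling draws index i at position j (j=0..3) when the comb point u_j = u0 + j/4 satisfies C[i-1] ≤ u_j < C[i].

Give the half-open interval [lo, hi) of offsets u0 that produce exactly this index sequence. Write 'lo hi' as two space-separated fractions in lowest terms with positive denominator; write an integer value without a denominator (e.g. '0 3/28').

C = [1/3, 5/8, 1, 1]
j=0 picked index 0: u0 ∈ [0, 1/3)
j=1 picked index 1: u0 ∈ [1/12, 3/8)
j=2 picked index 2: u0 ∈ [1/8, 1/2)
j=3 picked index 2: u0 ∈ [-1/8, 1/4)
intersection: [1/8, 1/4)

1/8 1/4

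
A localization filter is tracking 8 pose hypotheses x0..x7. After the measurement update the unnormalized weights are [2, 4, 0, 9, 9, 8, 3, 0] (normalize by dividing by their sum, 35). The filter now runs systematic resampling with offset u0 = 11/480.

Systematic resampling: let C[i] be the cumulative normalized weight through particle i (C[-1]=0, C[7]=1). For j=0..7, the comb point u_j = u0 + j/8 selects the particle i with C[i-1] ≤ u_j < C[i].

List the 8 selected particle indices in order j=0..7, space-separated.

0 1 3 3 4 4 5 5

C = [2/35, 6/35, 6/35, 3/7, 24/35, 32/35, 1, 1]
j=0: u_0=11/480 ∈ [0, 2/35) → index 0
j=1: u_1=71/480 ∈ [2/35, 6/35) → index 1
j=2: u_2=131/480 ∈ [6/35, 3/7) → index 3
j=3: u_3=191/480 ∈ [6/35, 3/7) → index 3
j=4: u_4=251/480 ∈ [3/7, 24/35) → index 4
j=5: u_5=311/480 ∈ [3/7, 24/35) → index 4
j=6: u_6=371/480 ∈ [24/35, 32/35) → index 5
j=7: u_7=431/480 ∈ [24/35, 32/35) → index 5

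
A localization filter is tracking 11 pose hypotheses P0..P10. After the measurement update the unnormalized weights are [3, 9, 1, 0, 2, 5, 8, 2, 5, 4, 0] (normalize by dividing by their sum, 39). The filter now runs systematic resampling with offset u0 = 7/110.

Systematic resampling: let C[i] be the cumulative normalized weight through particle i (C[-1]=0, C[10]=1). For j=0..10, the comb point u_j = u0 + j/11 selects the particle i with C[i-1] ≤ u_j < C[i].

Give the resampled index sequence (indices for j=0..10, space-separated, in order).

0 1 1 4 5 6 6 6 8 8 9

C = [1/13, 4/13, 1/3, 1/3, 5/13, 20/39, 28/39, 10/13, 35/39, 1, 1]
j=0: u_0=7/110 ∈ [0, 1/13) → index 0
j=1: u_1=17/110 ∈ [1/13, 4/13) → index 1
j=2: u_2=27/110 ∈ [1/13, 4/13) → index 1
j=3: u_3=37/110 ∈ [1/3, 5/13) → index 4
j=4: u_4=47/110 ∈ [5/13, 20/39) → index 5
j=5: u_5=57/110 ∈ [20/39, 28/39) → index 6
j=6: u_6=67/110 ∈ [20/39, 28/39) → index 6
j=7: u_7=7/10 ∈ [20/39, 28/39) → index 6
j=8: u_8=87/110 ∈ [10/13, 35/39) → index 8
j=9: u_9=97/110 ∈ [10/13, 35/39) → index 8
j=10: u_10=107/110 ∈ [35/39, 1) → index 9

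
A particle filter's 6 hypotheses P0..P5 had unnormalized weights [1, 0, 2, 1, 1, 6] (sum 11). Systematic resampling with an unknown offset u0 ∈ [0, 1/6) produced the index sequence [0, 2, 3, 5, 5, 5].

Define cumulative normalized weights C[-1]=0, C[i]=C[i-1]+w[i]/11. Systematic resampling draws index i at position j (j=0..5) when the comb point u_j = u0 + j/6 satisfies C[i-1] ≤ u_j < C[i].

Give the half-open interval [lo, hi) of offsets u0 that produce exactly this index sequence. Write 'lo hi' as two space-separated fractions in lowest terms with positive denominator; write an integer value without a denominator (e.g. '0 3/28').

C = [1/11, 1/11, 3/11, 4/11, 5/11, 1]
j=0 picked index 0: u0 ∈ [0, 1/11)
j=1 picked index 2: u0 ∈ [-5/66, 7/66)
j=2 picked index 3: u0 ∈ [-2/33, 1/33)
j=3 picked index 5: u0 ∈ [-1/22, 1/2)
j=4 picked index 5: u0 ∈ [-7/33, 1/3)
j=5 picked index 5: u0 ∈ [-25/66, 1/6)
intersection: [0, 1/33)

0 1/33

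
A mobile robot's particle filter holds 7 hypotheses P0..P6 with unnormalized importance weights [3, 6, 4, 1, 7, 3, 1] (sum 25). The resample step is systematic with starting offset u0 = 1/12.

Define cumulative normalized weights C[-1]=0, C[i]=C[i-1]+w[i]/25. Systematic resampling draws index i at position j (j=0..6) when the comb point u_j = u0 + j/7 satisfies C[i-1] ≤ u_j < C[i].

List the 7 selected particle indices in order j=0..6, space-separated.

0 1 2 2 4 4 5

C = [3/25, 9/25, 13/25, 14/25, 21/25, 24/25, 1]
j=0: u_0=1/12 ∈ [0, 3/25) → index 0
j=1: u_1=19/84 ∈ [3/25, 9/25) → index 1
j=2: u_2=31/84 ∈ [9/25, 13/25) → index 2
j=3: u_3=43/84 ∈ [9/25, 13/25) → index 2
j=4: u_4=55/84 ∈ [14/25, 21/25) → index 4
j=5: u_5=67/84 ∈ [14/25, 21/25) → index 4
j=6: u_6=79/84 ∈ [21/25, 24/25) → index 5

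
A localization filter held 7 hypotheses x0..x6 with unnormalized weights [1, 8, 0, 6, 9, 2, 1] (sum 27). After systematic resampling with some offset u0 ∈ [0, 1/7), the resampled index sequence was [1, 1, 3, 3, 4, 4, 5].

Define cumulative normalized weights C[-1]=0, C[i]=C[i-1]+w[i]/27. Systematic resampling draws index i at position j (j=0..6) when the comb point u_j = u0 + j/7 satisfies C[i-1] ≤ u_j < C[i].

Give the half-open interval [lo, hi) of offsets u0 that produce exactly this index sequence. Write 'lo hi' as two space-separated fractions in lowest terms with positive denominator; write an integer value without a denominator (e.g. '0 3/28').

C = [1/27, 1/3, 1/3, 5/9, 8/9, 26/27, 1]
j=0 picked index 1: u0 ∈ [1/27, 1/3)
j=1 picked index 1: u0 ∈ [-20/189, 4/21)
j=2 picked index 3: u0 ∈ [1/21, 17/63)
j=3 picked index 3: u0 ∈ [-2/21, 8/63)
j=4 picked index 4: u0 ∈ [-1/63, 20/63)
j=5 picked index 4: u0 ∈ [-10/63, 11/63)
j=6 picked index 5: u0 ∈ [2/63, 20/189)
intersection: [1/21, 20/189)

1/21 20/189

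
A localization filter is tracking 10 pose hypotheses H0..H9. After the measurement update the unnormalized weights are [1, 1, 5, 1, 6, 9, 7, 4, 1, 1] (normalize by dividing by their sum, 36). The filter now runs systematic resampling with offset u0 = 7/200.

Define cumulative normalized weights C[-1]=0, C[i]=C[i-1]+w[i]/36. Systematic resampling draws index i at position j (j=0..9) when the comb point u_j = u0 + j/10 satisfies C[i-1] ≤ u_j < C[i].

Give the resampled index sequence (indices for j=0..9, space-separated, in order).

C = [1/36, 1/18, 7/36, 2/9, 7/18, 23/36, 5/6, 17/18, 35/36, 1]
j=0: u_0=7/200 ∈ [1/36, 1/18) → index 1
j=1: u_1=27/200 ∈ [1/18, 7/36) → index 2
j=2: u_2=47/200 ∈ [2/9, 7/18) → index 4
j=3: u_3=67/200 ∈ [2/9, 7/18) → index 4
j=4: u_4=87/200 ∈ [7/18, 23/36) → index 5
j=5: u_5=107/200 ∈ [7/18, 23/36) → index 5
j=6: u_6=127/200 ∈ [7/18, 23/36) → index 5
j=7: u_7=147/200 ∈ [23/36, 5/6) → index 6
j=8: u_8=167/200 ∈ [5/6, 17/18) → index 7
j=9: u_9=187/200 ∈ [5/6, 17/18) → index 7

1 2 4 4 5 5 5 6 7 7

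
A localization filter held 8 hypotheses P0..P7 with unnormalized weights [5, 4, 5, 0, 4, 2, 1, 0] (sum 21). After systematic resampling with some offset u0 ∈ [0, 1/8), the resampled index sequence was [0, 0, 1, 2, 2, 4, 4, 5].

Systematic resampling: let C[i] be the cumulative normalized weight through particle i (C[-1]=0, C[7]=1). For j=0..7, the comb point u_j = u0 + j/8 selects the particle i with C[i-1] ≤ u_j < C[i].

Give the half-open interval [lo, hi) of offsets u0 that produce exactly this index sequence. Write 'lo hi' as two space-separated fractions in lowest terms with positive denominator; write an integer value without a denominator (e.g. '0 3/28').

3/56 13/168

C = [5/21, 3/7, 2/3, 2/3, 6/7, 20/21, 1, 1]
j=0 picked index 0: u0 ∈ [0, 5/21)
j=1 picked index 0: u0 ∈ [-1/8, 19/168)
j=2 picked index 1: u0 ∈ [-1/84, 5/28)
j=3 picked index 2: u0 ∈ [3/56, 7/24)
j=4 picked index 2: u0 ∈ [-1/14, 1/6)
j=5 picked index 4: u0 ∈ [1/24, 13/56)
j=6 picked index 4: u0 ∈ [-1/12, 3/28)
j=7 picked index 5: u0 ∈ [-1/56, 13/168)
intersection: [3/56, 13/168)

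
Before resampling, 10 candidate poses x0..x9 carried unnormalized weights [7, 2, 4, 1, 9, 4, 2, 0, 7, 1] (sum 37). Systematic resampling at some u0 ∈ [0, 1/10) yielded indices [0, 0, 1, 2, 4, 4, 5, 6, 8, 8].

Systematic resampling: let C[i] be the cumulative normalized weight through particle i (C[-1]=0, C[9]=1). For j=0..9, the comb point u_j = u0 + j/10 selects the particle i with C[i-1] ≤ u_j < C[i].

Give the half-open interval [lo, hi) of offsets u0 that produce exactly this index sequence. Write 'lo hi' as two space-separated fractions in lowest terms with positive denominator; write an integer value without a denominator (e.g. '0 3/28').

C = [7/37, 9/37, 13/37, 14/37, 23/37, 27/37, 29/37, 29/37, 36/37, 1]
j=0 picked index 0: u0 ∈ [0, 7/37)
j=1 picked index 0: u0 ∈ [-1/10, 33/370)
j=2 picked index 1: u0 ∈ [-2/185, 8/185)
j=3 picked index 2: u0 ∈ [-21/370, 19/370)
j=4 picked index 4: u0 ∈ [-4/185, 41/185)
j=5 picked index 4: u0 ∈ [-9/74, 9/74)
j=6 picked index 5: u0 ∈ [4/185, 24/185)
j=7 picked index 6: u0 ∈ [11/370, 31/370)
j=8 picked index 8: u0 ∈ [-3/185, 32/185)
j=9 picked index 8: u0 ∈ [-43/370, 27/370)
intersection: [11/370, 8/185)

11/370 8/185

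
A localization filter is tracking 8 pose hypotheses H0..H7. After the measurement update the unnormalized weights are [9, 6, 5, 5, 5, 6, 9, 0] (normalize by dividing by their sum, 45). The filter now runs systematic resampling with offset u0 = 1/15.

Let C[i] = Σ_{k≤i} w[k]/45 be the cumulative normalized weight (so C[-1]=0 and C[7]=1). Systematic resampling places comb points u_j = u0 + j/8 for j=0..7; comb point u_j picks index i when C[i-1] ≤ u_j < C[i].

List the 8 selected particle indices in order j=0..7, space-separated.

0 0 1 2 4 5 6 6

C = [1/5, 1/3, 4/9, 5/9, 2/3, 4/5, 1, 1]
j=0: u_0=1/15 ∈ [0, 1/5) → index 0
j=1: u_1=23/120 ∈ [0, 1/5) → index 0
j=2: u_2=19/60 ∈ [1/5, 1/3) → index 1
j=3: u_3=53/120 ∈ [1/3, 4/9) → index 2
j=4: u_4=17/30 ∈ [5/9, 2/3) → index 4
j=5: u_5=83/120 ∈ [2/3, 4/5) → index 5
j=6: u_6=49/60 ∈ [4/5, 1) → index 6
j=7: u_7=113/120 ∈ [4/5, 1) → index 6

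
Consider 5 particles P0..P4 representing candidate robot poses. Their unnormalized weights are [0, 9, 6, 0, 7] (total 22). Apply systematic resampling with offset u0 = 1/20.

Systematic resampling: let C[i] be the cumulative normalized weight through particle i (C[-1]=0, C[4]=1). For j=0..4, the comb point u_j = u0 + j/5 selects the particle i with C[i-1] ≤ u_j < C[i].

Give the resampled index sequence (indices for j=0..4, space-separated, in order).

C = [0, 9/22, 15/22, 15/22, 1]
j=0: u_0=1/20 ∈ [0, 9/22) → index 1
j=1: u_1=1/4 ∈ [0, 9/22) → index 1
j=2: u_2=9/20 ∈ [9/22, 15/22) → index 2
j=3: u_3=13/20 ∈ [9/22, 15/22) → index 2
j=4: u_4=17/20 ∈ [15/22, 1) → index 4

1 1 2 2 4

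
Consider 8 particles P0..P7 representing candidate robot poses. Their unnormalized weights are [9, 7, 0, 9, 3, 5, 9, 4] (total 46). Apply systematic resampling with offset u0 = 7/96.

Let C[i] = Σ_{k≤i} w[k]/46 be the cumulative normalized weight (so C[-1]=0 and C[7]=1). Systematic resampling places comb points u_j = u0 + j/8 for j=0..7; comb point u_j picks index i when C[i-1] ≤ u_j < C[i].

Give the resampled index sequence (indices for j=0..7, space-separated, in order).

C = [9/46, 8/23, 8/23, 25/46, 14/23, 33/46, 21/23, 1]
j=0: u_0=7/96 ∈ [0, 9/46) → index 0
j=1: u_1=19/96 ∈ [9/46, 8/23) → index 1
j=2: u_2=31/96 ∈ [9/46, 8/23) → index 1
j=3: u_3=43/96 ∈ [8/23, 25/46) → index 3
j=4: u_4=55/96 ∈ [25/46, 14/23) → index 4
j=5: u_5=67/96 ∈ [14/23, 33/46) → index 5
j=6: u_6=79/96 ∈ [33/46, 21/23) → index 6
j=7: u_7=91/96 ∈ [21/23, 1) → index 7

0 1 1 3 4 5 6 7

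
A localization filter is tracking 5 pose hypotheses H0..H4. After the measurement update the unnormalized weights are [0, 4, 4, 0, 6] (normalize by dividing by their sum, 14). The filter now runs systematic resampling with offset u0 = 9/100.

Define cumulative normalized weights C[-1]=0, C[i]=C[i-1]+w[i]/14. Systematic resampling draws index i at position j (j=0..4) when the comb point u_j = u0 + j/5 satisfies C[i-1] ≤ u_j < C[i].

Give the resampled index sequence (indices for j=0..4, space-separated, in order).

C = [0, 2/7, 4/7, 4/7, 1]
j=0: u_0=9/100 ∈ [0, 2/7) → index 1
j=1: u_1=29/100 ∈ [2/7, 4/7) → index 2
j=2: u_2=49/100 ∈ [2/7, 4/7) → index 2
j=3: u_3=69/100 ∈ [4/7, 1) → index 4
j=4: u_4=89/100 ∈ [4/7, 1) → index 4

1 2 2 4 4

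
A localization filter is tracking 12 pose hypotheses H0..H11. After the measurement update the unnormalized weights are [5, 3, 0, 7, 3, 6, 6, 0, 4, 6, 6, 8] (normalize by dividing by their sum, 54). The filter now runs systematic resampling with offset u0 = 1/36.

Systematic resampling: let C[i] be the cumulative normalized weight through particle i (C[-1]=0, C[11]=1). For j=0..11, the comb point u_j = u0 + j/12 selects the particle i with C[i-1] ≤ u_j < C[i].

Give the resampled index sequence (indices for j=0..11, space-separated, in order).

C = [5/54, 4/27, 4/27, 5/18, 1/3, 4/9, 5/9, 5/9, 17/27, 20/27, 23/27, 1]
j=0: u_0=1/36 ∈ [0, 5/54) → index 0
j=1: u_1=1/9 ∈ [5/54, 4/27) → index 1
j=2: u_2=7/36 ∈ [4/27, 5/18) → index 3
j=3: u_3=5/18 ∈ [5/18, 1/3) → index 4
j=4: u_4=13/36 ∈ [1/3, 4/9) → index 5
j=5: u_5=4/9 ∈ [4/9, 5/9) → index 6
j=6: u_6=19/36 ∈ [4/9, 5/9) → index 6
j=7: u_7=11/18 ∈ [5/9, 17/27) → index 8
j=8: u_8=25/36 ∈ [17/27, 20/27) → index 9
j=9: u_9=7/9 ∈ [20/27, 23/27) → index 10
j=10: u_10=31/36 ∈ [23/27, 1) → index 11
j=11: u_11=17/18 ∈ [23/27, 1) → index 11

0 1 3 4 5 6 6 8 9 10 11 11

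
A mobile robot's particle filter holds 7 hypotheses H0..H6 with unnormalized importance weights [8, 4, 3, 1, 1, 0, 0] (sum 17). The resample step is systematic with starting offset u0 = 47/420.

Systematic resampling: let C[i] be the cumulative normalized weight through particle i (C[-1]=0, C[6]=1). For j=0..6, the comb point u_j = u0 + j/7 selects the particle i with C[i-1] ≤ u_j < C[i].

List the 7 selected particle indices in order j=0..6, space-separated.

C = [8/17, 12/17, 15/17, 16/17, 1, 1, 1]
j=0: u_0=47/420 ∈ [0, 8/17) → index 0
j=1: u_1=107/420 ∈ [0, 8/17) → index 0
j=2: u_2=167/420 ∈ [0, 8/17) → index 0
j=3: u_3=227/420 ∈ [8/17, 12/17) → index 1
j=4: u_4=41/60 ∈ [8/17, 12/17) → index 1
j=5: u_5=347/420 ∈ [12/17, 15/17) → index 2
j=6: u_6=407/420 ∈ [16/17, 1) → index 4

0 0 0 1 1 2 4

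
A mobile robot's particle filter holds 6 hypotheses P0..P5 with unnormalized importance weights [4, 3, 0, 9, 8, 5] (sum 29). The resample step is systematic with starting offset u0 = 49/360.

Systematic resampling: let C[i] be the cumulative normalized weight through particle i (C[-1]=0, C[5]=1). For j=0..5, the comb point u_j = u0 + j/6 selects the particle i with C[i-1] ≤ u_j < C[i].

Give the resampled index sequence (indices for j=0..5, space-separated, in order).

C = [4/29, 7/29, 7/29, 16/29, 24/29, 1]
j=0: u_0=49/360 ∈ [0, 4/29) → index 0
j=1: u_1=109/360 ∈ [7/29, 16/29) → index 3
j=2: u_2=169/360 ∈ [7/29, 16/29) → index 3
j=3: u_3=229/360 ∈ [16/29, 24/29) → index 4
j=4: u_4=289/360 ∈ [16/29, 24/29) → index 4
j=5: u_5=349/360 ∈ [24/29, 1) → index 5

0 3 3 4 4 5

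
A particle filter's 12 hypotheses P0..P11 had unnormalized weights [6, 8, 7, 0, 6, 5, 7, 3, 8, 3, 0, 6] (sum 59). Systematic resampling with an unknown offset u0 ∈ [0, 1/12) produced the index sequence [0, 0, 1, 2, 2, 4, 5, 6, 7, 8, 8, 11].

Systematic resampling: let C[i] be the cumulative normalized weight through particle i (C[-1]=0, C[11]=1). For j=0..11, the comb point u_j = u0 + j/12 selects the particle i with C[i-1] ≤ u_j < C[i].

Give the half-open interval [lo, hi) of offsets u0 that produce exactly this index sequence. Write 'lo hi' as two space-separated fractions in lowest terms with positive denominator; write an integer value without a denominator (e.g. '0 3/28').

0 5/354

C = [6/59, 14/59, 21/59, 21/59, 27/59, 32/59, 39/59, 42/59, 50/59, 53/59, 53/59, 1]
j=0 picked index 0: u0 ∈ [0, 6/59)
j=1 picked index 0: u0 ∈ [-1/12, 13/708)
j=2 picked index 1: u0 ∈ [-23/354, 25/354)
j=3 picked index 2: u0 ∈ [-3/236, 25/236)
j=4 picked index 2: u0 ∈ [-17/177, 4/177)
j=5 picked index 4: u0 ∈ [-43/708, 29/708)
j=6 picked index 5: u0 ∈ [-5/118, 5/118)
j=7 picked index 6: u0 ∈ [-29/708, 55/708)
j=8 picked index 7: u0 ∈ [-1/177, 8/177)
j=9 picked index 8: u0 ∈ [-9/236, 23/236)
j=10 picked index 8: u0 ∈ [-43/354, 5/354)
j=11 picked index 11: u0 ∈ [-13/708, 1/12)
intersection: [0, 5/354)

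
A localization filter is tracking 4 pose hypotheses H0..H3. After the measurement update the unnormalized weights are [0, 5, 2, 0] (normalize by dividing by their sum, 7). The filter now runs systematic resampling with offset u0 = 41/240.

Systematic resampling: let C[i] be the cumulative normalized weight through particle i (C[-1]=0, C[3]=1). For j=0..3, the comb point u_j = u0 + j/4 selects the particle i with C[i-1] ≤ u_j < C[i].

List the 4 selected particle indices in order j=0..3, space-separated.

C = [0, 5/7, 1, 1]
j=0: u_0=41/240 ∈ [0, 5/7) → index 1
j=1: u_1=101/240 ∈ [0, 5/7) → index 1
j=2: u_2=161/240 ∈ [0, 5/7) → index 1
j=3: u_3=221/240 ∈ [5/7, 1) → index 2

1 1 1 2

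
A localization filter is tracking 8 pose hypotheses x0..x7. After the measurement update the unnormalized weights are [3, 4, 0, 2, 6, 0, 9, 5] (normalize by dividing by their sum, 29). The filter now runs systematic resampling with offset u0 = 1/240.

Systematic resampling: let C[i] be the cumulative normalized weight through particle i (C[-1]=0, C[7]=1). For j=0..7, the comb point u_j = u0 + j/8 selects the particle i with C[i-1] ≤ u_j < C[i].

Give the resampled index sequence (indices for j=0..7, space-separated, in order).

0 1 3 4 4 6 6 7

C = [3/29, 7/29, 7/29, 9/29, 15/29, 15/29, 24/29, 1]
j=0: u_0=1/240 ∈ [0, 3/29) → index 0
j=1: u_1=31/240 ∈ [3/29, 7/29) → index 1
j=2: u_2=61/240 ∈ [7/29, 9/29) → index 3
j=3: u_3=91/240 ∈ [9/29, 15/29) → index 4
j=4: u_4=121/240 ∈ [9/29, 15/29) → index 4
j=5: u_5=151/240 ∈ [15/29, 24/29) → index 6
j=6: u_6=181/240 ∈ [15/29, 24/29) → index 6
j=7: u_7=211/240 ∈ [24/29, 1) → index 7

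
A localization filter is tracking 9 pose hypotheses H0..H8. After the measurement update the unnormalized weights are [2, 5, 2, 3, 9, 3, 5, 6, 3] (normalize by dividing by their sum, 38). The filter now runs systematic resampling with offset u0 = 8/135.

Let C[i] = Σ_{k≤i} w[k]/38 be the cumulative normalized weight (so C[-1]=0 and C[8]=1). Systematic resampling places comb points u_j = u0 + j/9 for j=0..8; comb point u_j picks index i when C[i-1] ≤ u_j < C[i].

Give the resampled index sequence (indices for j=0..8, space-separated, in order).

1 1 3 4 4 5 6 7 8

C = [1/19, 7/38, 9/38, 6/19, 21/38, 12/19, 29/38, 35/38, 1]
j=0: u_0=8/135 ∈ [1/19, 7/38) → index 1
j=1: u_1=23/135 ∈ [1/19, 7/38) → index 1
j=2: u_2=38/135 ∈ [9/38, 6/19) → index 3
j=3: u_3=53/135 ∈ [6/19, 21/38) → index 4
j=4: u_4=68/135 ∈ [6/19, 21/38) → index 4
j=5: u_5=83/135 ∈ [21/38, 12/19) → index 5
j=6: u_6=98/135 ∈ [12/19, 29/38) → index 6
j=7: u_7=113/135 ∈ [29/38, 35/38) → index 7
j=8: u_8=128/135 ∈ [35/38, 1) → index 8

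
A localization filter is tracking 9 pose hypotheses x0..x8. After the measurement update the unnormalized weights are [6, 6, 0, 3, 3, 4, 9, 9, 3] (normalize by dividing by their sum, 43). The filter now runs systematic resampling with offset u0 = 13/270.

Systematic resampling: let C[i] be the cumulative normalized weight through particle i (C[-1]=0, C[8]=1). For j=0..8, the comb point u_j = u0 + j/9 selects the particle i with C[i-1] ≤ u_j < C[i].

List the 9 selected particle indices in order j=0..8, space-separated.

C = [6/43, 12/43, 12/43, 15/43, 18/43, 22/43, 31/43, 40/43, 1]
j=0: u_0=13/270 ∈ [0, 6/43) → index 0
j=1: u_1=43/270 ∈ [6/43, 12/43) → index 1
j=2: u_2=73/270 ∈ [6/43, 12/43) → index 1
j=3: u_3=103/270 ∈ [15/43, 18/43) → index 4
j=4: u_4=133/270 ∈ [18/43, 22/43) → index 5
j=5: u_5=163/270 ∈ [22/43, 31/43) → index 6
j=6: u_6=193/270 ∈ [22/43, 31/43) → index 6
j=7: u_7=223/270 ∈ [31/43, 40/43) → index 7
j=8: u_8=253/270 ∈ [40/43, 1) → index 8

0 1 1 4 5 6 6 7 8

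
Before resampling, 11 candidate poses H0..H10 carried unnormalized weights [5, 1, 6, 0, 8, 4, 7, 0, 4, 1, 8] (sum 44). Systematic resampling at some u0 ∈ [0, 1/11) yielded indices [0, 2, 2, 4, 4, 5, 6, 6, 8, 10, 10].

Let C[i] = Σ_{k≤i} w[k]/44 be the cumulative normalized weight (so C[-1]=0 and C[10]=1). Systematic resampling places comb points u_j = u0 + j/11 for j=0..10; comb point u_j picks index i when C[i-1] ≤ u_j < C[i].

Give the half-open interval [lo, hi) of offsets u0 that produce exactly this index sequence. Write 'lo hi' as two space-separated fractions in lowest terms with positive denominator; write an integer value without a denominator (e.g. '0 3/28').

C = [5/44, 3/22, 3/11, 3/11, 5/11, 6/11, 31/44, 31/44, 35/44, 9/11, 1]
j=0 picked index 0: u0 ∈ [0, 5/44)
j=1 picked index 2: u0 ∈ [1/22, 2/11)
j=2 picked index 2: u0 ∈ [-1/22, 1/11)
j=3 picked index 4: u0 ∈ [0, 2/11)
j=4 picked index 4: u0 ∈ [-1/11, 1/11)
j=5 picked index 5: u0 ∈ [0, 1/11)
j=6 picked index 6: u0 ∈ [0, 7/44)
j=7 picked index 6: u0 ∈ [-1/11, 3/44)
j=8 picked index 8: u0 ∈ [-1/44, 3/44)
j=9 picked index 10: u0 ∈ [0, 2/11)
j=10 picked index 10: u0 ∈ [-1/11, 1/11)
intersection: [1/22, 3/44)

1/22 3/44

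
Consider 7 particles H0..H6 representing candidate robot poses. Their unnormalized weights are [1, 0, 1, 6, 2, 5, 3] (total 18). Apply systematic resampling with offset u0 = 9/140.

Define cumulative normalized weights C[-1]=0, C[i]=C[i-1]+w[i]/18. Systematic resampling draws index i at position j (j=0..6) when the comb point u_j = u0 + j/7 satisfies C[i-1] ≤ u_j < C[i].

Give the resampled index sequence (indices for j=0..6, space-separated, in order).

2 3 3 4 5 5 6

C = [1/18, 1/18, 1/9, 4/9, 5/9, 5/6, 1]
j=0: u_0=9/140 ∈ [1/18, 1/9) → index 2
j=1: u_1=29/140 ∈ [1/9, 4/9) → index 3
j=2: u_2=7/20 ∈ [1/9, 4/9) → index 3
j=3: u_3=69/140 ∈ [4/9, 5/9) → index 4
j=4: u_4=89/140 ∈ [5/9, 5/6) → index 5
j=5: u_5=109/140 ∈ [5/9, 5/6) → index 5
j=6: u_6=129/140 ∈ [5/6, 1) → index 6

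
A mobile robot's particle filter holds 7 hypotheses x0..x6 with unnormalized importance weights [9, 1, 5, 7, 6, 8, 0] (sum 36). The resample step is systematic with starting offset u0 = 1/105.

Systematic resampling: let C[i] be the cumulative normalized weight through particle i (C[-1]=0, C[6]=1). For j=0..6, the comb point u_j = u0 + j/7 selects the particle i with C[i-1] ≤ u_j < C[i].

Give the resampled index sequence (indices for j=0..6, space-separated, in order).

C = [1/4, 5/18, 5/12, 11/18, 7/9, 1, 1]
j=0: u_0=1/105 ∈ [0, 1/4) → index 0
j=1: u_1=16/105 ∈ [0, 1/4) → index 0
j=2: u_2=31/105 ∈ [5/18, 5/12) → index 2
j=3: u_3=46/105 ∈ [5/12, 11/18) → index 3
j=4: u_4=61/105 ∈ [5/12, 11/18) → index 3
j=5: u_5=76/105 ∈ [11/18, 7/9) → index 4
j=6: u_6=13/15 ∈ [7/9, 1) → index 5

0 0 2 3 3 4 5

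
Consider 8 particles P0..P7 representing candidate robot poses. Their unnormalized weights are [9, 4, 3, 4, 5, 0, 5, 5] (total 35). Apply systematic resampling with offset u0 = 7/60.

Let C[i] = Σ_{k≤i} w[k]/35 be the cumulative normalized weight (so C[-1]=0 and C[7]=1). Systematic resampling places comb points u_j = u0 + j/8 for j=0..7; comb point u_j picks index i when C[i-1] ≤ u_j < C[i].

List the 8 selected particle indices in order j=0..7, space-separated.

0 0 1 3 4 6 7 7

C = [9/35, 13/35, 16/35, 4/7, 5/7, 5/7, 6/7, 1]
j=0: u_0=7/60 ∈ [0, 9/35) → index 0
j=1: u_1=29/120 ∈ [0, 9/35) → index 0
j=2: u_2=11/30 ∈ [9/35, 13/35) → index 1
j=3: u_3=59/120 ∈ [16/35, 4/7) → index 3
j=4: u_4=37/60 ∈ [4/7, 5/7) → index 4
j=5: u_5=89/120 ∈ [5/7, 6/7) → index 6
j=6: u_6=13/15 ∈ [6/7, 1) → index 7
j=7: u_7=119/120 ∈ [6/7, 1) → index 7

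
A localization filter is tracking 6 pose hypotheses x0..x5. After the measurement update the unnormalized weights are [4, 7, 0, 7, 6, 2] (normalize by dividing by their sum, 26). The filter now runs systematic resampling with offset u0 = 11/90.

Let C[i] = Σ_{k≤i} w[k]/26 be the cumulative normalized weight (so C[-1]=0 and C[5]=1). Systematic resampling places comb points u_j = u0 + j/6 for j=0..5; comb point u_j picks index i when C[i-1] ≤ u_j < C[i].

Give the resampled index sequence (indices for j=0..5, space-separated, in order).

C = [2/13, 11/26, 11/26, 9/13, 12/13, 1]
j=0: u_0=11/90 ∈ [0, 2/13) → index 0
j=1: u_1=13/45 ∈ [2/13, 11/26) → index 1
j=2: u_2=41/90 ∈ [11/26, 9/13) → index 3
j=3: u_3=28/45 ∈ [11/26, 9/13) → index 3
j=4: u_4=71/90 ∈ [9/13, 12/13) → index 4
j=5: u_5=43/45 ∈ [12/13, 1) → index 5

0 1 3 3 4 5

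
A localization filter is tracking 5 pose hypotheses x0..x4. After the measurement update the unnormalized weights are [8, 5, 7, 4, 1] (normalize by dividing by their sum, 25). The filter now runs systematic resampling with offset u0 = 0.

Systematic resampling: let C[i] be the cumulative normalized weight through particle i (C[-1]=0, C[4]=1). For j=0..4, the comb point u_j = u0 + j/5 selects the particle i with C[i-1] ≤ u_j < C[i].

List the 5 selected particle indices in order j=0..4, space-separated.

0 0 1 2 3

C = [8/25, 13/25, 4/5, 24/25, 1]
j=0: u_0=0 ∈ [0, 8/25) → index 0
j=1: u_1=1/5 ∈ [0, 8/25) → index 0
j=2: u_2=2/5 ∈ [8/25, 13/25) → index 1
j=3: u_3=3/5 ∈ [13/25, 4/5) → index 2
j=4: u_4=4/5 ∈ [4/5, 24/25) → index 3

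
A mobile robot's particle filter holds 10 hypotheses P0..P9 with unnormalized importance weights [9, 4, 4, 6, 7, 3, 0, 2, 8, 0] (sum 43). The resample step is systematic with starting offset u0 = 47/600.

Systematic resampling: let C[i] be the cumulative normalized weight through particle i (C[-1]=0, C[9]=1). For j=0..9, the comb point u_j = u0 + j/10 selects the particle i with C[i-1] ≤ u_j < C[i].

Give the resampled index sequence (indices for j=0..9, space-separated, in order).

0 0 1 2 3 4 4 7 8 8

C = [9/43, 13/43, 17/43, 23/43, 30/43, 33/43, 33/43, 35/43, 1, 1]
j=0: u_0=47/600 ∈ [0, 9/43) → index 0
j=1: u_1=107/600 ∈ [0, 9/43) → index 0
j=2: u_2=167/600 ∈ [9/43, 13/43) → index 1
j=3: u_3=227/600 ∈ [13/43, 17/43) → index 2
j=4: u_4=287/600 ∈ [17/43, 23/43) → index 3
j=5: u_5=347/600 ∈ [23/43, 30/43) → index 4
j=6: u_6=407/600 ∈ [23/43, 30/43) → index 4
j=7: u_7=467/600 ∈ [33/43, 35/43) → index 7
j=8: u_8=527/600 ∈ [35/43, 1) → index 8
j=9: u_9=587/600 ∈ [35/43, 1) → index 8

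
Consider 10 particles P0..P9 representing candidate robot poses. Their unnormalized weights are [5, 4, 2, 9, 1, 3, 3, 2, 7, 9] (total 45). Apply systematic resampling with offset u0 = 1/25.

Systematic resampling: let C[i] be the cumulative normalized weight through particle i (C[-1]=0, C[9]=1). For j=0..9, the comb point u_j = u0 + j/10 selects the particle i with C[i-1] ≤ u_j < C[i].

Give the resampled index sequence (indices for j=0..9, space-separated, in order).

0 1 2 3 3 6 7 8 9 9

C = [1/9, 1/5, 11/45, 4/9, 7/15, 8/15, 3/5, 29/45, 4/5, 1]
j=0: u_0=1/25 ∈ [0, 1/9) → index 0
j=1: u_1=7/50 ∈ [1/9, 1/5) → index 1
j=2: u_2=6/25 ∈ [1/5, 11/45) → index 2
j=3: u_3=17/50 ∈ [11/45, 4/9) → index 3
j=4: u_4=11/25 ∈ [11/45, 4/9) → index 3
j=5: u_5=27/50 ∈ [8/15, 3/5) → index 6
j=6: u_6=16/25 ∈ [3/5, 29/45) → index 7
j=7: u_7=37/50 ∈ [29/45, 4/5) → index 8
j=8: u_8=21/25 ∈ [4/5, 1) → index 9
j=9: u_9=47/50 ∈ [4/5, 1) → index 9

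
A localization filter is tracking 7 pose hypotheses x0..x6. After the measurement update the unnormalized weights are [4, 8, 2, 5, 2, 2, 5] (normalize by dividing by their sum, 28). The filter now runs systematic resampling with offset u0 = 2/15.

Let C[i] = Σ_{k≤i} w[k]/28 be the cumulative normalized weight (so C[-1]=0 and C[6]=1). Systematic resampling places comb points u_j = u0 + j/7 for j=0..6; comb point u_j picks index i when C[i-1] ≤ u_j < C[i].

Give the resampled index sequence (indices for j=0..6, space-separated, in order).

0 1 1 3 4 6 6

C = [1/7, 3/7, 1/2, 19/28, 3/4, 23/28, 1]
j=0: u_0=2/15 ∈ [0, 1/7) → index 0
j=1: u_1=29/105 ∈ [1/7, 3/7) → index 1
j=2: u_2=44/105 ∈ [1/7, 3/7) → index 1
j=3: u_3=59/105 ∈ [1/2, 19/28) → index 3
j=4: u_4=74/105 ∈ [19/28, 3/4) → index 4
j=5: u_5=89/105 ∈ [23/28, 1) → index 6
j=6: u_6=104/105 ∈ [23/28, 1) → index 6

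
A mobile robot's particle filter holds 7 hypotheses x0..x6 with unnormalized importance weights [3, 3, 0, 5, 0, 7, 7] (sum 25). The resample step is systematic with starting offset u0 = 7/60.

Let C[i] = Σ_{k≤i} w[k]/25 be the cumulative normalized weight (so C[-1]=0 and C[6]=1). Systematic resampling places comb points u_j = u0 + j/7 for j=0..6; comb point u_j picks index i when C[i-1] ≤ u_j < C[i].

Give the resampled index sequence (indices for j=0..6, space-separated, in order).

0 3 3 5 5 6 6

C = [3/25, 6/25, 6/25, 11/25, 11/25, 18/25, 1]
j=0: u_0=7/60 ∈ [0, 3/25) → index 0
j=1: u_1=109/420 ∈ [6/25, 11/25) → index 3
j=2: u_2=169/420 ∈ [6/25, 11/25) → index 3
j=3: u_3=229/420 ∈ [11/25, 18/25) → index 5
j=4: u_4=289/420 ∈ [11/25, 18/25) → index 5
j=5: u_5=349/420 ∈ [18/25, 1) → index 6
j=6: u_6=409/420 ∈ [18/25, 1) → index 6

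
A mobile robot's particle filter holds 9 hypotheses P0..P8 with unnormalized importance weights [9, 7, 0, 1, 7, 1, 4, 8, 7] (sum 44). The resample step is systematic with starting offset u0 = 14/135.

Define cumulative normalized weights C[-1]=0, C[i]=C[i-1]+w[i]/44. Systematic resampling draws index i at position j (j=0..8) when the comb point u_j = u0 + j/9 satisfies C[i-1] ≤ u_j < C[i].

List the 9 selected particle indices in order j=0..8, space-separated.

C = [9/44, 4/11, 4/11, 17/44, 6/11, 25/44, 29/44, 37/44, 1]
j=0: u_0=14/135 ∈ [0, 9/44) → index 0
j=1: u_1=29/135 ∈ [9/44, 4/11) → index 1
j=2: u_2=44/135 ∈ [9/44, 4/11) → index 1
j=3: u_3=59/135 ∈ [17/44, 6/11) → index 4
j=4: u_4=74/135 ∈ [6/11, 25/44) → index 5
j=5: u_5=89/135 ∈ [29/44, 37/44) → index 7
j=6: u_6=104/135 ∈ [29/44, 37/44) → index 7
j=7: u_7=119/135 ∈ [37/44, 1) → index 8
j=8: u_8=134/135 ∈ [37/44, 1) → index 8

0 1 1 4 5 7 7 8 8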